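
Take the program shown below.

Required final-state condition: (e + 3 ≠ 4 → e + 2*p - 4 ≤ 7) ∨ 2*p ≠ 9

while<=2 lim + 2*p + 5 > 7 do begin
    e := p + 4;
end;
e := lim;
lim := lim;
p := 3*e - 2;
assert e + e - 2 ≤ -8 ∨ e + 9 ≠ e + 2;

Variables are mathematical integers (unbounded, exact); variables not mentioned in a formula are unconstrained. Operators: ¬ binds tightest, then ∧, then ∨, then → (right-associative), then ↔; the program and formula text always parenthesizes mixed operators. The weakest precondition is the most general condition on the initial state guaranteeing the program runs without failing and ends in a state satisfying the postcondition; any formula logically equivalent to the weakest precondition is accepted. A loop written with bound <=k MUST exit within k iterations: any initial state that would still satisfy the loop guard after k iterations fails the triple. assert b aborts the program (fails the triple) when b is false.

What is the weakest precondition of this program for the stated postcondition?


Working backward. After the program, the postcondition (e + 3 ≠ 4 → e + 2*p - 4 ≤ 7) ∨ 2*p ≠ 9 must hold; in canonical form it is (e ≠ 1 → e + 2*p ≤ 11) ∨ 2*p ≠ 9.
Before assert e + e - 2 ≤ -8 ∨ e + 9 ≠ e + 2: (e ≠ 1 → e + 2*p ≤ 11) ∨ 2*p ≠ 9
Before p := 3*e - 2: (e ≠ 1 → 7*e ≤ 15) ∨ 6*e ≠ 13
Before lim := lim: (e ≠ 1 → 7*e ≤ 15) ∨ 6*e ≠ 13
Before e := lim: (lim ≠ 1 → 7*lim ≤ 15) ∨ 6*lim ≠ 13
Before the loop (bound <=2), unroll the exhaustion recursion (WP_0 = exit-now case; WP_j = one more guarded iteration, up to j = 2):
  WP_0: (¬(lim + 2*p > 2)) ∧ ((lim ≠ 1 → 7*lim ≤ 15) ∨ 6*lim ≠ 13)
  WP_1: (lim + 2*p > 2 → ((¬(lim + 2*p > 2)) ∧ ((lim ≠ 1 → 7*lim ≤ 15) ∨ 6*lim ≠ 13))) ∧ ((¬(lim + 2*p > 2)) → ((lim ≠ 1 → 7*lim ≤ 15) ∨ 6*lim ≠ 13))
  WP_2: (lim + 2*p > 2 → ((lim + 2*p > 2 → ((¬(lim + 2*p > 2)) ∧ ((lim ≠ 1 → 7*lim ≤ 15) ∨ 6*lim ≠ 13))) ∧ ((¬(lim + 2*p > 2)) → ((lim ≠ 1 → 7*lim ≤ 15) ∨ 6*lim ≠ 13)))) ∧ ((¬(lim + 2*p > 2)) → ((lim ≠ 1 → 7*lim ≤ 15) ∨ 6*lim ≠ 13))
So before the loop: (lim + 2*p > 2 → ((lim + 2*p > 2 → ((¬(lim + 2*p > 2)) ∧ ((lim ≠ 1 → 7*lim ≤ 15) ∨ 6*lim ≠ 13))) ∧ ((¬(lim + 2*p > 2)) → ((lim ≠ 1 → 7*lim ≤ 15) ∨ 6*lim ≠ 13)))) ∧ ((¬(lim + 2*p > 2)) → ((lim ≠ 1 → 7*lim ≤ 15) ∨ 6*lim ≠ 13))
Answer: WP = (lim + 2*p > 2 → ((lim + 2*p > 2 → ((¬(lim + 2*p > 2)) ∧ ((lim ≠ 1 → 7*lim ≤ 15) ∨ 6*lim ≠ 13))) ∧ ((¬(lim + 2*p > 2)) → ((lim ≠ 1 → 7*lim ≤ 15) ∨ 6*lim ≠ 13)))) ∧ ((¬(lim + 2*p > 2)) → ((lim ≠ 1 → 7*lim ≤ 15) ∨ 6*lim ≠ 13))


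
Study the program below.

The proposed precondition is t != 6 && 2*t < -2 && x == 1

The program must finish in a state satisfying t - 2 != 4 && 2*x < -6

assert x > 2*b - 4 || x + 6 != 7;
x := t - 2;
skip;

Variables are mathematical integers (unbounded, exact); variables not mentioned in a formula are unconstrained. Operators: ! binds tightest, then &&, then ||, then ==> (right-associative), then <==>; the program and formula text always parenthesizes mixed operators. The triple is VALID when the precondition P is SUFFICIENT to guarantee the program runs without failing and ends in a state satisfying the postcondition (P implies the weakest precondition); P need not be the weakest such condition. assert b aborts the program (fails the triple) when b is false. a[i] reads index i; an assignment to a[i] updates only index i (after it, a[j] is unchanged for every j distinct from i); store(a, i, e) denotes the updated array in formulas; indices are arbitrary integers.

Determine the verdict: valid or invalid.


Working backward. After the program, the postcondition t - 2 != 4 && 2*x < -6 must hold; in canonical form it is t != 6 && 2*x < -6.
Before skip: t != 6 && 2*x < -6
Before x := t - 2: t != 6 && 2*t < -2
Before assert x > 2*b - 4 || x + 6 != 7: (x > 2*b - 4 || x != 1) && t != 6 && 2*t < -2
The weakest precondition is (x > 2*b - 4 || x != 1) && t != 6 && 2*t < -2.
Check whether t != 6 && 2*t < -2 && x == 1 implies it.
Countermodel: at the initial state b = 3, t = -2, x = 1, the precondition holds but the weakest precondition fails.
Answer: invalid


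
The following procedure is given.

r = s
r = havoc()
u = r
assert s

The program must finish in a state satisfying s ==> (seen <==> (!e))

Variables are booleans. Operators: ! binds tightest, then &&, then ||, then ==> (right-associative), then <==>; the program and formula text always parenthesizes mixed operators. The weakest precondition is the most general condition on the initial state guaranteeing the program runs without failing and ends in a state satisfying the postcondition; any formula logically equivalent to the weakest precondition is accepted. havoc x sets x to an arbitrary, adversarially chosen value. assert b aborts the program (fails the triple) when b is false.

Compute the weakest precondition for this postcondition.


Working backward. After the program, s ==> (seen <==> (!e)) must hold.
Before assert s: s && (s ==> (seen <==> (!e)))
Before u := r: s && (s ==> (seen <==> (!e)))
Before havoc r: s && (s ==> (seen <==> (!e)))
Before r := s: s && (s ==> (seen <==> (!e)))
Answer: WP = s && (s ==> (seen <==> (!e)))


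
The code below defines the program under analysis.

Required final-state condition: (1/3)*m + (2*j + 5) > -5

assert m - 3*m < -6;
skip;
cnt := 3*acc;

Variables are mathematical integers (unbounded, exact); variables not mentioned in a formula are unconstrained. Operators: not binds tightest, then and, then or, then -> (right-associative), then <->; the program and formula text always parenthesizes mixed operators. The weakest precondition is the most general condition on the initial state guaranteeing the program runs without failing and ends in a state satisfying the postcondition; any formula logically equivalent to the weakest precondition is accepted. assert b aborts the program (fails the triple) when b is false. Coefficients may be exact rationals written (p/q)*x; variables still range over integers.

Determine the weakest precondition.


Working backward. After the program, the postcondition (1/3)*m + (2*j + 5) > -5 must hold; in canonical form it is 2*j + (1/3)*m > -10.
Before cnt := 3*acc: 2*j + (1/3)*m > -10
Before skip: 2*j + (1/3)*m > -10
Before assert m - 3*m < -6: 2*m > 6 and 2*j + (1/3)*m > -10
Answer: WP = 2*m > 6 and 2*j + (1/3)*m > -10


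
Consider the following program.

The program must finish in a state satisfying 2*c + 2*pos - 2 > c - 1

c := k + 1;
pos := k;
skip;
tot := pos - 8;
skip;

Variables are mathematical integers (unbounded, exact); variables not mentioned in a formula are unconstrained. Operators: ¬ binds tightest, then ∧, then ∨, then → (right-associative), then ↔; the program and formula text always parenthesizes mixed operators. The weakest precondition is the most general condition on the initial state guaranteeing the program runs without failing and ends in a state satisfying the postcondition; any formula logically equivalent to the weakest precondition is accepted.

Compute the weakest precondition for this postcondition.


Working backward. After the program, the postcondition 2*c + 2*pos - 2 > c - 1 must hold; in canonical form it is c + 2*pos > 1.
Before skip: c + 2*pos > 1
Before tot := pos - 8: c + 2*pos > 1
Before skip: c + 2*pos > 1
Before pos := k: c + 2*k > 1
Before c := k + 1: 3*k > 0
Answer: WP = 3*k > 0


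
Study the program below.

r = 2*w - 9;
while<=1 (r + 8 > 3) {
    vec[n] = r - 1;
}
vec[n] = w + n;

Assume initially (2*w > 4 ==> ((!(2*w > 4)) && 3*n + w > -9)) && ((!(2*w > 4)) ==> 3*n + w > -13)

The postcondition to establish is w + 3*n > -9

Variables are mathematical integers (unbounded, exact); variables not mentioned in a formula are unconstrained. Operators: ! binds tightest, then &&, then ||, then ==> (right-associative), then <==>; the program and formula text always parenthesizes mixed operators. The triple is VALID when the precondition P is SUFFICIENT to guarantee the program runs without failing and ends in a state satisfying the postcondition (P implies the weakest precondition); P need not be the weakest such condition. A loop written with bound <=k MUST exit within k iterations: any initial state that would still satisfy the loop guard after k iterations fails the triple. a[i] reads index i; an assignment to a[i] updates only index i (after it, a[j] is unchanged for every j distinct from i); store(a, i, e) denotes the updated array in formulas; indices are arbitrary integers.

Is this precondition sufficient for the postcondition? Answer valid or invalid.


Working backward. After the program, the postcondition w + 3*n > -9 must hold; in canonical form it is 3*n + w > -9.
Before vec[n] := w + n: 3*n + w > -9
Before the loop (bound <=1), unroll the exhaustion recursion (WP_0 = exit-now case; WP_j = one more guarded iteration, up to j = 1):
  WP_0: (!(r > -5)) && 3*n + w > -9
  WP_1: (r > -5 ==> ((!(r > -5)) && 3*n + w > -9)) && ((!(r > -5)) ==> 3*n + w > -9)
So before the loop: (r > -5 ==> ((!(r > -5)) && 3*n + w > -9)) && ((!(r > -5)) ==> 3*n + w > -9)
Before r := 2*w - 9: (2*w > 4 ==> ((!(2*w > 4)) && 3*n + w > -9)) && ((!(2*w > 4)) ==> 3*n + w > -9)
The weakest precondition is (2*w > 4 ==> ((!(2*w > 4)) && 3*n + w > -9)) && ((!(2*w > 4)) ==> 3*n + w > -9).
Check whether (2*w > 4 ==> ((!(2*w > 4)) && 3*n + w > -9)) && ((!(2*w > 4)) ==> 3*n + w > -13) implies it.
Countermodel: at the initial state n = 0, w = -9, the precondition holds but the weakest precondition fails.
Answer: invalid


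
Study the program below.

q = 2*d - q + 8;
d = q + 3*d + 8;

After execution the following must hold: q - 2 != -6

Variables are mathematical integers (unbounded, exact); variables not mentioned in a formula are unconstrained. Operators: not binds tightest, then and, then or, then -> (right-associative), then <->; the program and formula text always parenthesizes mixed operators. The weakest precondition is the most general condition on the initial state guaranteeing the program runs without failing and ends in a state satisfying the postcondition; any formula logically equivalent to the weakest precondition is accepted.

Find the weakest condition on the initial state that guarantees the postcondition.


Working backward. After the program, the postcondition q - 2 != -6 must hold; in canonical form it is q != -4.
Before d := q + 3*d + 8: q != -4
Before q := 2*d - q + 8: 2*d != q - 12
Answer: WP = 2*d != q - 12


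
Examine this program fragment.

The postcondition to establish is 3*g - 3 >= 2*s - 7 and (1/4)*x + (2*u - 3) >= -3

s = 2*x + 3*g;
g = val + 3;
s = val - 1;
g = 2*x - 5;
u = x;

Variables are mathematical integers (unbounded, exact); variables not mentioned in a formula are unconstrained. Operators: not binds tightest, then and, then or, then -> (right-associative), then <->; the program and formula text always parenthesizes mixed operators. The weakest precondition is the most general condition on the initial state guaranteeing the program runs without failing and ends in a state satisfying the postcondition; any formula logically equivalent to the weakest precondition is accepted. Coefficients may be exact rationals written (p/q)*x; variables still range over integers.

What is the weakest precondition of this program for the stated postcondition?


Working backward. After the program, the postcondition 3*g - 3 >= 2*s - 7 and (1/4)*x + (2*u - 3) >= -3 must hold; in canonical form it is 3*g >= 2*s - 4 and 2*u + (1/4)*x >= 0.
Before u := x: 3*g >= 2*s - 4 and (9/4)*x >= 0
Before g := 2*x - 5: 6*x >= 2*s + 11 and (9/4)*x >= 0
Before s := val - 1: 6*x >= 2*val + 9 and (9/4)*x >= 0
Before g := val + 3: 6*x >= 2*val + 9 and (9/4)*x >= 0
Before s := 2*x + 3*g: 6*x >= 2*val + 9 and (9/4)*x >= 0
Answer: WP = 6*x >= 2*val + 9 and (9/4)*x >= 0


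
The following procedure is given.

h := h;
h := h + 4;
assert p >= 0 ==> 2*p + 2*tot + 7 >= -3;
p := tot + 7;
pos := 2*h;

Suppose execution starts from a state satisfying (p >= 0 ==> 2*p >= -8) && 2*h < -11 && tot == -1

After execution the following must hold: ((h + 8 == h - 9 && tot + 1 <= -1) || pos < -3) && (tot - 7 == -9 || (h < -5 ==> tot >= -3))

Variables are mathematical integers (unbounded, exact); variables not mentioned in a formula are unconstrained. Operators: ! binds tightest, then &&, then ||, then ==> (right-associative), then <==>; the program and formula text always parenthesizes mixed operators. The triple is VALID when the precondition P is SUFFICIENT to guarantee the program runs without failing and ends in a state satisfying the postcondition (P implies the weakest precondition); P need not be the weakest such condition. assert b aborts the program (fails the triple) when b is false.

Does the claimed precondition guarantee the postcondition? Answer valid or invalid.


Working backward. After the program, the postcondition ((h + 8 == h - 9 && tot + 1 <= -1) || pos < -3) && (tot - 7 == -9 || (h < -5 ==> tot >= -3)) must hold; in canonical form it is pos < -3 && (tot == -2 || (h < -5 ==> tot >= -3)).
Before pos := 2*h: 2*h < -3 && (tot == -2 || (h < -5 ==> tot >= -3))
Before p := tot + 7: 2*h < -3 && (tot == -2 || (h < -5 ==> tot >= -3))
Before assert p >= 0 ==> 2*p + 2*tot + 7 >= -3: (p >= 0 ==> 2*p + 2*tot >= -10) && 2*h < -3 && (tot == -2 || (h < -5 ==> tot >= -3))
Before h := h + 4: (p >= 0 ==> 2*p + 2*tot >= -10) && 2*h < -11 && (tot == -2 || (h < -9 ==> tot >= -3))
Before h := h: (p >= 0 ==> 2*p + 2*tot >= -10) && 2*h < -11 && (tot == -2 || (h < -9 ==> tot >= -3))
The weakest precondition is (p >= 0 ==> 2*p + 2*tot >= -10) && 2*h < -11 && (tot == -2 || (h < -9 ==> tot >= -3)).
Check whether (p >= 0 ==> 2*p >= -8) && 2*h < -11 && tot == -1 implies it.
Every state satisfying the precondition satisfies the weakest precondition: the implication holds.
Answer: valid


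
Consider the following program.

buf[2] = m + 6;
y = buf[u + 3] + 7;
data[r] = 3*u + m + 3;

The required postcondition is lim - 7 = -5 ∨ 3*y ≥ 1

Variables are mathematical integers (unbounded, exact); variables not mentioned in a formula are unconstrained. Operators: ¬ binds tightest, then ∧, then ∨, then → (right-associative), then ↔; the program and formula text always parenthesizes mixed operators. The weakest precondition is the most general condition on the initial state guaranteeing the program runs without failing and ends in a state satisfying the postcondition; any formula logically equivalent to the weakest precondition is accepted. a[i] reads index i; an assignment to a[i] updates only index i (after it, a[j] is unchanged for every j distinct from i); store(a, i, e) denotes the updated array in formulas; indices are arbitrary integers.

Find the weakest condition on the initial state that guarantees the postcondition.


Working backward. After the program, the postcondition lim - 7 = -5 ∨ 3*y ≥ 1 must hold; in canonical form it is lim = 2 ∨ 3*y ≥ 1.
Before data[r] := 3*u + m + 3: lim = 2 ∨ 3*y ≥ 1
Before y := buf[u + 3] + 7: lim = 2 ∨ 3*buf[u + 3] ≥ -20
Before buf[2] := m + 6: lim = 2 ∨ 3*store(buf, 2, m + 6)[u + 3] ≥ -20
Answer: WP = lim = 2 ∨ 3*store(buf, 2, m + 6)[u + 3] ≥ -20


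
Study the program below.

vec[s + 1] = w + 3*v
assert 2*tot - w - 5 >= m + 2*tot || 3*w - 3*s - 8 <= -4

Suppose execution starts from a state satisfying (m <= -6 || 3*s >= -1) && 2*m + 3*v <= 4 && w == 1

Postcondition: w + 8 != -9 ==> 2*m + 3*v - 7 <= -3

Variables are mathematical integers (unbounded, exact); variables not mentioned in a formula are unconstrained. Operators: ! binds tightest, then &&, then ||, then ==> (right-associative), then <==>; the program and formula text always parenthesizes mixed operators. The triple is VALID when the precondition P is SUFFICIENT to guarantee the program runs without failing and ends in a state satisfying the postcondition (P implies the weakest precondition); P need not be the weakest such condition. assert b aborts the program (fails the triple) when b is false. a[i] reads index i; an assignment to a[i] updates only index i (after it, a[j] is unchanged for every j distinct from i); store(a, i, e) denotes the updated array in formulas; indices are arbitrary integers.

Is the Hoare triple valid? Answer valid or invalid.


Working backward. After the program, the postcondition w + 8 != -9 ==> 2*m + 3*v - 7 <= -3 must hold; in canonical form it is w != -17 ==> 2*m + 3*v <= 4.
Before assert 2*tot - w - 5 >= m + 2*tot || 3*w - 3*s - 8 <= -4: (m + w <= -5 || 3*w <= 3*s + 4) && (w != -17 ==> 2*m + 3*v <= 4)
Before vec[s + 1] := w + 3*v: (m + w <= -5 || 3*w <= 3*s + 4) && (w != -17 ==> 2*m + 3*v <= 4)
The weakest precondition is (m + w <= -5 || 3*w <= 3*s + 4) && (w != -17 ==> 2*m + 3*v <= 4).
Check whether (m <= -6 || 3*s >= -1) && 2*m + 3*v <= 4 && w == 1 implies it.
Every state satisfying the precondition satisfies the weakest precondition: the implication holds.
Answer: valid


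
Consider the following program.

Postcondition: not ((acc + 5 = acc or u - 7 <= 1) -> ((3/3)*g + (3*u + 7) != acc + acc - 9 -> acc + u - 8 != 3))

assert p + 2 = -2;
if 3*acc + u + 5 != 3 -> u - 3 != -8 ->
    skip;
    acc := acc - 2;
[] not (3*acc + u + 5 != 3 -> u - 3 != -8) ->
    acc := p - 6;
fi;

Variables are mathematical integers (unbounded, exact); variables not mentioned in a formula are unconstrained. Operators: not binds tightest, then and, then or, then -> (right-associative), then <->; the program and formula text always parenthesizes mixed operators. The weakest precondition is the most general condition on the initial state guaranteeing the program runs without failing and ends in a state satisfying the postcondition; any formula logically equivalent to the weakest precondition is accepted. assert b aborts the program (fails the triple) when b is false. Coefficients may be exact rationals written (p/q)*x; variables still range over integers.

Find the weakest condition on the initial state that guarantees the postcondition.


Working backward. After the program, the postcondition not ((acc + 5 = acc or u - 7 <= 1) -> ((3/3)*g + (3*u + 7) != acc + acc - 9 -> acc + u - 8 != 3)) must hold; in canonical form it is not (u <= 8 -> (g + 3*u != 2*acc - 16 -> acc + u != 11)).
Then branch requires not (u <= 8 -> (g + 3*u != 2*acc - 20 -> acc + u != 13)); else branch requires not (u <= 8 -> (g + 3*u != 2*p - 28 -> p + u != 17)).
Before the if: ((3*acc + u != -2 -> u != -5) -> (not (u <= 8 -> (g + 3*u != 2*acc - 20 -> acc + u != 13)))) and ((not (3*acc + u != -2 -> u != -5)) -> (not (u <= 8 -> (g + 3*u != 2*p - 28 -> p + u != 17))))
Before assert p + 2 = -2: p = -4 and ((3*acc + u != -2 -> u != -5) -> (not (u <= 8 -> (g + 3*u != 2*acc - 20 -> acc + u != 13)))) and ((not (3*acc + u != -2 -> u != -5)) -> (not (u <= 8 -> (g + 3*u != 2*p - 28 -> p + u != 17))))
Answer: WP = p = -4 and ((3*acc + u != -2 -> u != -5) -> (not (u <= 8 -> (g + 3*u != 2*acc - 20 -> acc + u != 13)))) and ((not (3*acc + u != -2 -> u != -5)) -> (not (u <= 8 -> (g + 3*u != 2*p - 28 -> p + u != 17))))


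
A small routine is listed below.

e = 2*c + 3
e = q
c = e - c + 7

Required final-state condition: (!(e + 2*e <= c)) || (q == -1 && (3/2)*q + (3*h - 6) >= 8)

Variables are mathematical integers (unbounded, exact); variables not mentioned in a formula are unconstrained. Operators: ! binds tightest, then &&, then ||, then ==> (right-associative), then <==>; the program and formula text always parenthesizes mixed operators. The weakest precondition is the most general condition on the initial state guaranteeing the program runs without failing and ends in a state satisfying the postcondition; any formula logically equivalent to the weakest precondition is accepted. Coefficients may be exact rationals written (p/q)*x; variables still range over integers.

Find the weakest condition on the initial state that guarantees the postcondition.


Working backward. After the program, the postcondition (!(e + 2*e <= c)) || (q == -1 && (3/2)*q + (3*h - 6) >= 8) must hold; in canonical form it is (!(3*e <= c)) || (q == -1 && 3*h + (3/2)*q >= 14).
Before c := e - c + 7: (!(c + 2*e <= 7)) || (q == -1 && 3*h + (3/2)*q >= 14)
Before e := q: (!(c + 2*q <= 7)) || (q == -1 && 3*h + (3/2)*q >= 14)
Before e := 2*c + 3: (!(c + 2*q <= 7)) || (q == -1 && 3*h + (3/2)*q >= 14)
Answer: WP = (!(c + 2*q <= 7)) || (q == -1 && 3*h + (3/2)*q >= 14)


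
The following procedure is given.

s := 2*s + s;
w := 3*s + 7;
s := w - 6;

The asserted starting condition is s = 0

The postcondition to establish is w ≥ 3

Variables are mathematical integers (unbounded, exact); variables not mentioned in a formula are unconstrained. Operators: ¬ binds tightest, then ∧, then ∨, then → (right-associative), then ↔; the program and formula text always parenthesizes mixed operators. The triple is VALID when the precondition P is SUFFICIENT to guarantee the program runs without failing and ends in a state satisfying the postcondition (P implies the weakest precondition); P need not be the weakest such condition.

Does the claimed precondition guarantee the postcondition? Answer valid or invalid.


Working backward. After the program, w ≥ 3 must hold.
Before s := w - 6: w ≥ 3
Before w := 3*s + 7: 3*s ≥ -4
Before s := 2*s + s: 9*s ≥ -4
The weakest precondition is 9*s ≥ -4.
Check whether s = 0 implies it.
Every state satisfying the precondition satisfies the weakest precondition: the implication holds.
Answer: valid


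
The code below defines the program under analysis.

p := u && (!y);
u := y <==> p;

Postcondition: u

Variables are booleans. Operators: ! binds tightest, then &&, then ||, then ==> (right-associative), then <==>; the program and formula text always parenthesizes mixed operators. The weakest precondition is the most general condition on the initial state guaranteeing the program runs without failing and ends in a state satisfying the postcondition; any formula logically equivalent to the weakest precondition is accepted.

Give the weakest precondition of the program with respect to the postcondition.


Working backward. After the program, u must hold.
Before u := y <==> p: y <==> p
Before p := u && (!y): y <==> (u && (!y))
Answer: WP = y <==> (u && (!y))


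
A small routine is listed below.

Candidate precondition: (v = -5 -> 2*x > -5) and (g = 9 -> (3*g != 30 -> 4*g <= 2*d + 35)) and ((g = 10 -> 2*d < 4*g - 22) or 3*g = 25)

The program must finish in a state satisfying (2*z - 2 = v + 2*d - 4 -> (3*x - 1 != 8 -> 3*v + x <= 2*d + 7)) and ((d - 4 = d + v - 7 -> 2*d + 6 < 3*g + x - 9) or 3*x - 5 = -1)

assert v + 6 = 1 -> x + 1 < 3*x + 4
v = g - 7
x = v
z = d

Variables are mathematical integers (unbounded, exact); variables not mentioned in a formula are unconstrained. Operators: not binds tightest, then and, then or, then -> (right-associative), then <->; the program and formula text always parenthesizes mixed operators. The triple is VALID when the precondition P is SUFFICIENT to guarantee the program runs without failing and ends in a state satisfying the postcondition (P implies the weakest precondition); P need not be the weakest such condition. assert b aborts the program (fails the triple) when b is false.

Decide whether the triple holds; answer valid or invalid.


Working backward. After the program, the postcondition (2*z - 2 = v + 2*d - 4 -> (3*x - 1 != 8 -> 3*v + x <= 2*d + 7)) and ((d - 4 = d + v - 7 -> 2*d + 6 < 3*g + x - 9) or 3*x - 5 = -1) must hold; in canonical form it is (2*z = 2*d + v - 2 -> (3*x != 9 -> 3*v + x <= 2*d + 7)) and ((v = 3 -> 2*d < 3*g + x - 15) or 3*x = 4).
Before z := d: (v = 2 -> (3*x != 9 -> 3*v + x <= 2*d + 7)) and ((v = 3 -> 2*d < 3*g + x - 15) or 3*x = 4)
Before x := v: (v = 2 -> (3*v != 9 -> 4*v <= 2*d + 7)) and ((v = 3 -> 2*d < 3*g + v - 15) or 3*v = 4)
Before v := g - 7: (g = 9 -> (3*g != 30 -> 4*g <= 2*d + 35)) and ((g = 10 -> 2*d < 4*g - 22) or 3*g = 25)
Before assert v + 6 = 1 -> x + 1 < 3*x + 4: (v = -5 -> 2*x > -3) and (g = 9 -> (3*g != 30 -> 4*g <= 2*d + 35)) and ((g = 10 -> 2*d < 4*g - 22) or 3*g = 25)
The weakest precondition is (v = -5 -> 2*x > -3) and (g = 9 -> (3*g != 30 -> 4*g <= 2*d + 35)) and ((g = 10 -> 2*d < 4*g - 22) or 3*g = 25).
Check whether (v = -5 -> 2*x > -5) and (g = 9 -> (3*g != 30 -> 4*g <= 2*d + 35)) and ((g = 10 -> 2*d < 4*g - 22) or 3*g = 25) implies it.
Countermodel: at the initial state d = 0, g = 0, v = -5, x = -2, the precondition holds but the weakest precondition fails.
Answer: invalid


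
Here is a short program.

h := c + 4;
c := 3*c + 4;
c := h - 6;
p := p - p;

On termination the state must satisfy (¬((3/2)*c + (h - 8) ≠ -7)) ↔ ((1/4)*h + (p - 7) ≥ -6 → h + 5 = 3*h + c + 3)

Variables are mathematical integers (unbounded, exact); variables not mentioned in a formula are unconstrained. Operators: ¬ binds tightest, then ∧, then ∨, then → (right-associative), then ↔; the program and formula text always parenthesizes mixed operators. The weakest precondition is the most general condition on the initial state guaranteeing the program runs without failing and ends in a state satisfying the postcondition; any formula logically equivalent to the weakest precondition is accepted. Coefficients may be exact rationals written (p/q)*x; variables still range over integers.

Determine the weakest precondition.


Working backward. After the program, the postcondition (¬((3/2)*c + (h - 8) ≠ -7)) ↔ ((1/4)*h + (p - 7) ≥ -6 → h + 5 = 3*h + c + 3) must hold; in canonical form it is (¬((3/2)*c + h ≠ 1)) ↔ ((1/4)*h + p ≥ 1 → c + 2*h = 2).
Before p := p - p: (¬((3/2)*c + h ≠ 1)) ↔ ((1/4)*h ≥ 1 → c + 2*h = 2)
Before c := h - 6: (¬((5/2)*h ≠ 10)) ↔ ((1/4)*h ≥ 1 → 3*h = 8)
Before c := 3*c + 4: (¬((5/2)*h ≠ 10)) ↔ ((1/4)*h ≥ 1 → 3*h = 8)
Before h := c + 4: (¬((5/2)*c ≠ 0)) ↔ ((1/4)*c ≥ 0 → 3*c = -4)
Answer: WP = (¬((5/2)*c ≠ 0)) ↔ ((1/4)*c ≥ 0 → 3*c = -4)


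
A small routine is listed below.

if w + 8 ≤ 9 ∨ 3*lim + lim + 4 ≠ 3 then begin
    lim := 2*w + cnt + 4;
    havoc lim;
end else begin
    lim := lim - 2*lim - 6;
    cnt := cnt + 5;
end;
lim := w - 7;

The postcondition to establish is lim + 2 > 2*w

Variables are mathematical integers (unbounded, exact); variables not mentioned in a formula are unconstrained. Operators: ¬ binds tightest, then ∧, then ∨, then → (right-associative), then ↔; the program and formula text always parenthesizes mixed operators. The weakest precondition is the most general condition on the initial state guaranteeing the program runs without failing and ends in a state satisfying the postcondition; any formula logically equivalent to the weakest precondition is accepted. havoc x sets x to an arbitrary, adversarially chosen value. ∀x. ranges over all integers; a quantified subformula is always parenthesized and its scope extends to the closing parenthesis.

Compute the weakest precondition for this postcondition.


Working backward. After the program, the postcondition lim + 2 > 2*w must hold; in canonical form it is lim > 2*w - 2.
Before lim := w - 7: w < -5
Then branch requires w < -5; else branch requires w < -5.
Before the if: ((w ≤ 1 ∨ 4*lim ≠ -1) → w < -5) ∧ ((¬(w ≤ 1 ∨ 4*lim ≠ -1)) → w < -5)
Answer: WP = ((w ≤ 1 ∨ 4*lim ≠ -1) → w < -5) ∧ ((¬(w ≤ 1 ∨ 4*lim ≠ -1)) → w < -5)


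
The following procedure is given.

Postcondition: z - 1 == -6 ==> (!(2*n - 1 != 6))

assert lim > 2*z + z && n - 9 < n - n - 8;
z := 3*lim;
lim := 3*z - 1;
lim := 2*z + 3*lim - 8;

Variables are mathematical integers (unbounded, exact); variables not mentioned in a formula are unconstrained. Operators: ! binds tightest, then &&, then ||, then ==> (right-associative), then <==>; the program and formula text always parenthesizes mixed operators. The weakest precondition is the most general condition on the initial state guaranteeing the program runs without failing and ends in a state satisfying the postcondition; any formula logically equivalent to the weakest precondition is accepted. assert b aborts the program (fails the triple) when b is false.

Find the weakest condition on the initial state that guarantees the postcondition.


Working backward. After the program, the postcondition z - 1 == -6 ==> (!(2*n - 1 != 6)) must hold; in canonical form it is z == -5 ==> (!(2*n != 7)).
Before lim := 2*z + 3*lim - 8: z == -5 ==> (!(2*n != 7))
Before lim := 3*z - 1: z == -5 ==> (!(2*n != 7))
Before z := 3*lim: 3*lim == -5 ==> (!(2*n != 7))
Before assert lim > 2*z + z && n - 9 < n - n - 8: lim > 3*z && n < 1 && (3*lim == -5 ==> (!(2*n != 7)))
Answer: WP = lim > 3*z && n < 1 && (3*lim == -5 ==> (!(2*n != 7)))


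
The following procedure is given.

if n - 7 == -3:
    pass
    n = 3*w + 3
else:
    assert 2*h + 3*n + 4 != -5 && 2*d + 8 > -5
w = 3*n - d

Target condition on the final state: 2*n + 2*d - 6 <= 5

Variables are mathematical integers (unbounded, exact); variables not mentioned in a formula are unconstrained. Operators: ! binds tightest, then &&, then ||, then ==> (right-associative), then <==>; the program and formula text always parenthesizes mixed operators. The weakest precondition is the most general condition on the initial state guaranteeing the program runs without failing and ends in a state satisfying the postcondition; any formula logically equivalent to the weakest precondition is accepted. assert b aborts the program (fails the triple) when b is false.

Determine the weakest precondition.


Working backward. After the program, the postcondition 2*n + 2*d - 6 <= 5 must hold; in canonical form it is 2*d + 2*n <= 11.
Before w := 3*n - d: 2*d + 2*n <= 11
Then branch requires 2*d + 6*w <= 5; else branch requires 2*h + 3*n != -9 && 2*d > -13 && 2*d + 2*n <= 11.
Before the if: (n == 4 ==> 2*d + 6*w <= 5) && ((!(n == 4)) ==> (2*h + 3*n != -9 && 2*d > -13 && 2*d + 2*n <= 11))
Answer: WP = (n == 4 ==> 2*d + 6*w <= 5) && ((!(n == 4)) ==> (2*h + 3*n != -9 && 2*d > -13 && 2*d + 2*n <= 11))


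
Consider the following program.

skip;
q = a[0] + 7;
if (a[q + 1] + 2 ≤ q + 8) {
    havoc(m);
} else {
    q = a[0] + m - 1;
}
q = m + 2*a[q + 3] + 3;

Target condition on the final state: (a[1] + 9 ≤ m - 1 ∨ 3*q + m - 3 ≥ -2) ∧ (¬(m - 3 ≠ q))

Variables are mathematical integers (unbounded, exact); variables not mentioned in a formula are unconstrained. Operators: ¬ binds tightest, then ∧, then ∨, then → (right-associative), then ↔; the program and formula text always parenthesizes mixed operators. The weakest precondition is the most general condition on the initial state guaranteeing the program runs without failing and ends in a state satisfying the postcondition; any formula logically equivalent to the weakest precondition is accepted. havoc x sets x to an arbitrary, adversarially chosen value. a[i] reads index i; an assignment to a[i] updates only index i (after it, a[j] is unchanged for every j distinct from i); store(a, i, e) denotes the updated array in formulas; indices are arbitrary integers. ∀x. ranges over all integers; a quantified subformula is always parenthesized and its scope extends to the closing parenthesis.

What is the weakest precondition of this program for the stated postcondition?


Working backward. After the program, the postcondition (a[1] + 9 ≤ m - 1 ∨ 3*q + m - 3 ≥ -2) ∧ (¬(m - 3 ≠ q)) must hold; in canonical form it is (a[1] ≤ m - 10 ∨ m + 3*q ≥ 1) ∧ (¬(m ≠ q + 3)).
Before q := m + 2*a[q + 3] + 3: (a[1] ≤ m - 10 ∨ 6*a[q + 3] + 4*m ≥ -8) ∧ (¬(2*a[q + 3] ≠ -6))
Then branch requires ∀m_1. ((a[1] ≤ m_1 - 10 ∨ 6*a[q + 3] + 4*m_1 ≥ -8) ∧ (¬(2*a[q + 3] ≠ -6))); else branch requires (a[1] ≤ m - 10 ∨ 6*a[a[0] + m + 2] + 4*m ≥ -8) ∧ (¬(2*a[a[0] + m + 2] ≠ -6)).
Before the if: (a[q + 1] ≤ q + 6 → (∀m_1. ((a[1] ≤ m_1 - 10 ∨ 6*a[q + 3] + 4*m_1 ≥ -8) ∧ (¬(2*a[q + 3] ≠ -6))))) ∧ ((¬(a[q + 1] ≤ q + 6)) → ((a[1] ≤ m - 10 ∨ 6*a[a[0] + m + 2] + 4*m ≥ -8) ∧ (¬(2*a[a[0] + m + 2] ≠ -6))))
Before q := a[0] + 7: (a[a[0] + 8] ≤ a[0] + 13 → (∀m_1. ((a[1] ≤ m_1 - 10 ∨ 6*a[a[0] + 10] + 4*m_1 ≥ -8) ∧ (¬(2*a[a[0] + 10] ≠ -6))))) ∧ ((¬(a[a[0] + 8] ≤ a[0] + 13)) → ((a[1] ≤ m - 10 ∨ 6*a[a[0] + m + 2] + 4*m ≥ -8) ∧ (¬(2*a[a[0] + m + 2] ≠ -6))))
Before skip: (a[a[0] + 8] ≤ a[0] + 13 → (∀m_1. ((a[1] ≤ m_1 - 10 ∨ 6*a[a[0] + 10] + 4*m_1 ≥ -8) ∧ (¬(2*a[a[0] + 10] ≠ -6))))) ∧ ((¬(a[a[0] + 8] ≤ a[0] + 13)) → ((a[1] ≤ m - 10 ∨ 6*a[a[0] + m + 2] + 4*m ≥ -8) ∧ (¬(2*a[a[0] + m + 2] ≠ -6))))
Answer: WP = (a[a[0] + 8] ≤ a[0] + 13 → (∀m_1. ((a[1] ≤ m_1 - 10 ∨ 6*a[a[0] + 10] + 4*m_1 ≥ -8) ∧ (¬(2*a[a[0] + 10] ≠ -6))))) ∧ ((¬(a[a[0] + 8] ≤ a[0] + 13)) → ((a[1] ≤ m - 10 ∨ 6*a[a[0] + m + 2] + 4*m ≥ -8) ∧ (¬(2*a[a[0] + m + 2] ≠ -6))))


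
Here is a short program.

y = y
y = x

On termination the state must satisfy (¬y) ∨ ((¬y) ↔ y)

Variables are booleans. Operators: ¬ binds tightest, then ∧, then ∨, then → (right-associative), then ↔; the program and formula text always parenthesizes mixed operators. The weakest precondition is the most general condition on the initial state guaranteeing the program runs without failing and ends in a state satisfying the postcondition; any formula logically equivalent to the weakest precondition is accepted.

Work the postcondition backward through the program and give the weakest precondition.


Working backward. After the program, (¬y) ∨ ((¬y) ↔ y) must hold.
Before y := x: (¬x) ∨ ((¬x) ↔ x)
Before y := y: (¬x) ∨ ((¬x) ↔ x)
Answer: WP = (¬x) ∨ ((¬x) ↔ x)


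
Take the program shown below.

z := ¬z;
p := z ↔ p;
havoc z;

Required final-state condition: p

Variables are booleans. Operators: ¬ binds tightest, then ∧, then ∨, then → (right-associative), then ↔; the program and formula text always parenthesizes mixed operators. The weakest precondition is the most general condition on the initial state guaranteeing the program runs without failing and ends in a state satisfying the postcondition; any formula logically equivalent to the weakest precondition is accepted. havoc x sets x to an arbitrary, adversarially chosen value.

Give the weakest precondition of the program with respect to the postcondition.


Working backward. After the program, p must hold.
Before havoc z: p
Before p := z ↔ p: z ↔ p
Before z := ¬z: (¬z) ↔ p
Answer: WP = (¬z) ↔ p


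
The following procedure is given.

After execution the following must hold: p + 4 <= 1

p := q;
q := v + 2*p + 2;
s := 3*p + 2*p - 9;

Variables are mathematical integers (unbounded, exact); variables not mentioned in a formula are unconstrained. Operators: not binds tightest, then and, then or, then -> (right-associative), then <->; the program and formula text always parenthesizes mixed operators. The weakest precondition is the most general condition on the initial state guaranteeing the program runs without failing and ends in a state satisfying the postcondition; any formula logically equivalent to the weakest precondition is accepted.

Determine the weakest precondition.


Working backward. After the program, the postcondition p + 4 <= 1 must hold; in canonical form it is p <= -3.
Before s := 3*p + 2*p - 9: p <= -3
Before q := v + 2*p + 2: p <= -3
Before p := q: q <= -3
Answer: WP = q <= -3


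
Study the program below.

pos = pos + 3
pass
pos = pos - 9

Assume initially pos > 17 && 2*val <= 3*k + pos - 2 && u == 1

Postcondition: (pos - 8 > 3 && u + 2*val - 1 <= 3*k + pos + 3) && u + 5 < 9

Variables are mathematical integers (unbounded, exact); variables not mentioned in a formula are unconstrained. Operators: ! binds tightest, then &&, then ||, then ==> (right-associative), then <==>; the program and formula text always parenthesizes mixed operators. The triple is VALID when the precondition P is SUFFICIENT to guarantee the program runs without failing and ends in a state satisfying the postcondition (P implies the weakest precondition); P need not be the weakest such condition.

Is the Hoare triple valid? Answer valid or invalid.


Working backward. After the program, the postcondition (pos - 8 > 3 && u + 2*val - 1 <= 3*k + pos + 3) && u + 5 < 9 must hold; in canonical form it is pos > 11 && u + 2*val <= 3*k + pos + 4 && u < 4.
Before pos := pos - 9: pos > 20 && u + 2*val <= 3*k + pos - 5 && u < 4
Before skip: pos > 20 && u + 2*val <= 3*k + pos - 5 && u < 4
Before pos := pos + 3: pos > 17 && u + 2*val <= 3*k + pos - 2 && u < 4
The weakest precondition is pos > 17 && u + 2*val <= 3*k + pos - 2 && u < 4.
Check whether pos > 17 && 2*val <= 3*k + pos - 2 && u == 1 implies it.
Countermodel: at the initial state k = 0, pos = 18, u = 1, val = 8, the precondition holds but the weakest precondition fails.
Answer: invalid


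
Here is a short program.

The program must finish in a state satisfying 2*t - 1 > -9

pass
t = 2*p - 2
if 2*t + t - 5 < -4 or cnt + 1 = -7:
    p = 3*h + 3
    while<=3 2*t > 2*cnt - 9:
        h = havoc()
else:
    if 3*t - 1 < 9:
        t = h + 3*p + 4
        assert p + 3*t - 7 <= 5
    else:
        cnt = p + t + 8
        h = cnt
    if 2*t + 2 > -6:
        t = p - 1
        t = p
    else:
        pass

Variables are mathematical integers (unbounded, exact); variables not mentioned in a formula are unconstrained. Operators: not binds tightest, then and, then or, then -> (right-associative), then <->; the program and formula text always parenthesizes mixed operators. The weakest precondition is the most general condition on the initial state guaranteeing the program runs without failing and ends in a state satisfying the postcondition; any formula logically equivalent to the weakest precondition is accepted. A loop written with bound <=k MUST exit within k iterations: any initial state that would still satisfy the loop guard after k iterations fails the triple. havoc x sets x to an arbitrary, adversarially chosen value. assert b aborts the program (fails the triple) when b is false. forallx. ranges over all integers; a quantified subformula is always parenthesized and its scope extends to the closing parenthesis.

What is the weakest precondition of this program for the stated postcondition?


Working backward. After the program, the postcondition 2*t - 1 > -9 must hold; in canonical form it is 2*t > -8.
Then branch requires (2*t > 2*cnt - 9 -> ((2*t > 2*cnt - 9 -> ((2*t > 2*cnt - 9 -> ((not (2*t > 2*cnt - 9)) and 2*t > -8)) and ((not (2*t > 2*cnt - 9)) -> 2*t > -8))) and ((not (2*t > 2*cnt - 9)) -> 2*t > -8))) and ((not (2*t > 2*cnt - 9)) -> 2*t > -8); else branch requires (3*t < 10 -> (3*h + 10*p <= 0 and (2*h + 6*p > -16 -> 2*p > -8) and ((not (2*h + 6*p > -16)) -> 2*h + 6*p > -16))) and ((not (3*t < 10)) -> ((2*t > -8 -> 2*p > -8) and ((not (2*t > -8)) -> 2*t > -8))).
Before the if: ((3*t < 1 or cnt = -8) -> ((2*t > 2*cnt - 9 -> ((2*t > 2*cnt - 9 -> ((2*t > 2*cnt - 9 -> ((not (2*t > 2*cnt - 9)) and 2*t > -8)) and ((not (2*t > 2*cnt - 9)) -> 2*t > -8))) and ((not (2*t > 2*cnt - 9)) -> 2*t > -8))) and ((not (2*t > 2*cnt - 9)) -> 2*t > -8))) and ((not (3*t < 1 or cnt = -8)) -> ((3*t < 10 -> (3*h + 10*p <= 0 and (2*h + 6*p > -16 -> 2*p > -8) and ((not (2*h + 6*p > -16)) -> 2*h + 6*p > -16))) and ((not (3*t < 10)) -> ((2*t > -8 -> 2*p > -8) and ((not (2*t > -8)) -> 2*t > -8)))))
Before t := 2*p - 2: ((6*p < 7 or cnt = -8) -> ((4*p > 2*cnt - 5 -> ((4*p > 2*cnt - 5 -> ((4*p > 2*cnt - 5 -> ((not (4*p > 2*cnt - 5)) and 4*p > -4)) and ((not (4*p > 2*cnt - 5)) -> 4*p > -4))) and ((not (4*p > 2*cnt - 5)) -> 4*p > -4))) and ((not (4*p > 2*cnt - 5)) -> 4*p > -4))) and ((not (6*p < 7 or cnt = -8)) -> ((6*p < 16 -> (3*h + 10*p <= 0 and (2*h + 6*p > -16 -> 2*p > -8) and ((not (2*h + 6*p > -16)) -> 2*h + 6*p > -16))) and ((not (6*p < 16)) -> ((4*p > -4 -> 2*p > -8) and ((not (4*p > -4)) -> 4*p > -4)))))
Before skip: ((6*p < 7 or cnt = -8) -> ((4*p > 2*cnt - 5 -> ((4*p > 2*cnt - 5 -> ((4*p > 2*cnt - 5 -> ((not (4*p > 2*cnt - 5)) and 4*p > -4)) and ((not (4*p > 2*cnt - 5)) -> 4*p > -4))) and ((not (4*p > 2*cnt - 5)) -> 4*p > -4))) and ((not (4*p > 2*cnt - 5)) -> 4*p > -4))) and ((not (6*p < 7 or cnt = -8)) -> ((6*p < 16 -> (3*h + 10*p <= 0 and (2*h + 6*p > -16 -> 2*p > -8) and ((not (2*h + 6*p > -16)) -> 2*h + 6*p > -16))) and ((not (6*p < 16)) -> ((4*p > -4 -> 2*p > -8) and ((not (4*p > -4)) -> 4*p > -4)))))
Answer: WP = ((6*p < 7 or cnt = -8) -> ((4*p > 2*cnt - 5 -> ((4*p > 2*cnt - 5 -> ((4*p > 2*cnt - 5 -> ((not (4*p > 2*cnt - 5)) and 4*p > -4)) and ((not (4*p > 2*cnt - 5)) -> 4*p > -4))) and ((not (4*p > 2*cnt - 5)) -> 4*p > -4))) and ((not (4*p > 2*cnt - 5)) -> 4*p > -4))) and ((not (6*p < 7 or cnt = -8)) -> ((6*p < 16 -> (3*h + 10*p <= 0 and (2*h + 6*p > -16 -> 2*p > -8) and ((not (2*h + 6*p > -16)) -> 2*h + 6*p > -16))) and ((not (6*p < 16)) -> ((4*p > -4 -> 2*p > -8) and ((not (4*p > -4)) -> 4*p > -4)))))
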